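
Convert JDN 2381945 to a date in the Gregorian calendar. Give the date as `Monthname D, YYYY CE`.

June 11, 1809 CE

JDN 2451545 is 1 Jan 2000; 2381945 is −69600 days from there.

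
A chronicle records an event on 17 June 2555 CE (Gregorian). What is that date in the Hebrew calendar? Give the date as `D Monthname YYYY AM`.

26 Sivan 6315 AM

Both dates share Julian Day Number 2654422; in the Hebrew calendar that is 26 Sivan 6315 AM.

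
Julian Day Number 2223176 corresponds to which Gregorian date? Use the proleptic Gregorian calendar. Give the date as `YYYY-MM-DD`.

1374-09-30

Counting from JDN 2299161 = 15 Oct 1582 gives an offset of -75985 days.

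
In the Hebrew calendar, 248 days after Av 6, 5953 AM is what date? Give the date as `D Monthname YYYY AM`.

JDN of Av 6, 5953 AM = 2522252.
2522252 + 248 = 2522500.
JDN 2522500 in the Hebrew calendar is 18 Nisan 5954 AM.

18 Nisan 5954 AM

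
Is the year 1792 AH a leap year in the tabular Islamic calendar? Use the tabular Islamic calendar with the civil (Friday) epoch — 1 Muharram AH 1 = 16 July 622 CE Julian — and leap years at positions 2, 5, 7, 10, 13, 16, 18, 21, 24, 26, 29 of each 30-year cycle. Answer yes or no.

no

Year 1792 AH is year 22 of its 30-year cycle; leap positions are 2, 5, 7, 10, 13, 16, 18, 21, 24, 26, 29, so it is a common year (354 days).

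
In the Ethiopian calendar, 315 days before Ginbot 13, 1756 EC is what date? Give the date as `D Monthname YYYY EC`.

4 Hamle 1755 EC

Counting 315 days back from JDN 2365487 reaches JDN 2365172, which is 4 Hamle 1755 EC.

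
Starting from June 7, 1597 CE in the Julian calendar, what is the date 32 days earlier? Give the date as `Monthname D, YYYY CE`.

JDN of June 7, 1597 CE = 2304520.
2304520 − 32 = 2304488.
JDN 2304488 in the Julian calendar is May 6, 1597 CE.

May 6, 1597 CE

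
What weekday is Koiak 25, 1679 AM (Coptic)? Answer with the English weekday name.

Thursday

This is JDN 2438033 (3 January 1963 Gregorian).
Since JDN mod 7 = 3 (0 = Monday), the day is Thursday.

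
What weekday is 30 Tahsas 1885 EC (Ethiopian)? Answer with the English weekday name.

Equivalently 7 January 1893 Gregorian, JDN 2412471.
JDN 2412471 mod 7 = 5, and JDN 0 was a Monday, so this is a Saturday.

Saturday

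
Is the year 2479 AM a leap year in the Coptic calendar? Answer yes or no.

2479 mod 4 = 3; in the Coptic calendar a year is leap when year mod 4 = 3, so it is a leap year.

yes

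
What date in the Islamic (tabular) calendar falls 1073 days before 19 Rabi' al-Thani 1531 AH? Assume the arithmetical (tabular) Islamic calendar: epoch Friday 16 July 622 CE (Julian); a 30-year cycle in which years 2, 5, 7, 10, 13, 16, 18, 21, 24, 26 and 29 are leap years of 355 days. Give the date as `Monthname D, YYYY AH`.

Rabi' al-Thani 9, 1528 AH

JDN of 19 Rabi' al-Thani 1531 AH = 2490728.
2490728 − 1073 = 2489655.
JDN 2489655 in the tabular Islamic calendar is Rabi' al-Thani 9, 1528 AH.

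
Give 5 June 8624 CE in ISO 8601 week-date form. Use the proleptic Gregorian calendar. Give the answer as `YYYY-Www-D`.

The weekday is Saturday (ISO weekday 6).
That Saturday belongs to ISO week 23 of ISO year 8624.

8624-W23-6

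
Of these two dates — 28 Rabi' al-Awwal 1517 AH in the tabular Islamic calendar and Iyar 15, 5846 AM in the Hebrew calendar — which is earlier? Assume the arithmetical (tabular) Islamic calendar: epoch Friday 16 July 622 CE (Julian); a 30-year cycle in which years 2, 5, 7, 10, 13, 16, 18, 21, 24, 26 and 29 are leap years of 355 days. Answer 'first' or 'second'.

Converting both to JDN: 2485746 vs 2483075; the smaller is the second.

second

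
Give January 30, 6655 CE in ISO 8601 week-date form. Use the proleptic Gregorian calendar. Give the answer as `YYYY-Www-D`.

The weekday is Tuesday (ISO weekday 2).
That Tuesday belongs to ISO week 5 of ISO year 6655.

6655-W05-2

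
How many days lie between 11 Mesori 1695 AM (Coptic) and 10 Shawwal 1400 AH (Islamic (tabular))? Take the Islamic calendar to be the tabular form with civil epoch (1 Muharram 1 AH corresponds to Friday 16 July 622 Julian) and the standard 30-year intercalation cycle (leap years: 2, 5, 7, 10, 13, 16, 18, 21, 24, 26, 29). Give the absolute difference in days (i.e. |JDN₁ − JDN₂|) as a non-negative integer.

371

First date → JDN 2444103; second date → JDN 2444474.
The interval is |2444103 − 2444474| = 371 days.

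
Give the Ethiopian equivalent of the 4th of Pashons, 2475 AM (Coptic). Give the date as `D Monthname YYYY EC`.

Julian Day Number of the source date = 2728901.
Converting JDN 2728901 to the Ethiopian calendar gives 4 Ginbot 2751 EC.

4 Ginbot 2751 EC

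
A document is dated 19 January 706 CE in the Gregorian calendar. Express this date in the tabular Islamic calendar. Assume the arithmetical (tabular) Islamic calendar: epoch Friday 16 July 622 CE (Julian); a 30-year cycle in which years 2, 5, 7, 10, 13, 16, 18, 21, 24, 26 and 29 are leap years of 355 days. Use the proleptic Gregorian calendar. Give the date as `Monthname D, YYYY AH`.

Julian Day Number of the source date = 1978939.
Converting JDN 1978939 to the tabular Islamic calendar gives 24 Muharram 87 AH.

Muharram 24, 87 AH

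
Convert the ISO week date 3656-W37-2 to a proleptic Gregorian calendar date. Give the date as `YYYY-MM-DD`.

3656-09-12

ISO week 1 of 3656 is the week containing the first Thursday of 3656.
Week 37, day 2 (Tuesday) lands on 3656-09-12.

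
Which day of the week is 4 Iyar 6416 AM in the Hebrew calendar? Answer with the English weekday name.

This is JDN 2691254 (20 April 2656 Gregorian).
2691254 ≡ 6 (mod 7); counting from Monday = 0 gives Sunday.

Sunday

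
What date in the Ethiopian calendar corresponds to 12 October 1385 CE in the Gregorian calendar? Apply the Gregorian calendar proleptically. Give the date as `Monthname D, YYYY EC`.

Julian Day Number of the source date = 2227206.
Converting JDN 2227206 to the Ethiopian calendar gives 7 Tikimt 1378 EC.

Tikimt 7, 1378 EC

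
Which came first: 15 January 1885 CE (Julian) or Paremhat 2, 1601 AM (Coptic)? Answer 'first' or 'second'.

First date → JDN 2409569; second date → JDN 2409611.
JDN 2409569 < JDN 2409611, so the first date is earlier.

first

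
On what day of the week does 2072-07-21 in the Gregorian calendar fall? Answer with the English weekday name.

2478045 ≡ 3 (mod 7); counting from Monday = 0 gives Thursday.

Thursday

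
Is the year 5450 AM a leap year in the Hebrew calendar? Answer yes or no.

Hebrew year 5450 is year 16 of its 19-year Metonic cycle; leap years are at positions 3, 6, 8, 11, 14, 17, 19, so it is a common year (12 months).

no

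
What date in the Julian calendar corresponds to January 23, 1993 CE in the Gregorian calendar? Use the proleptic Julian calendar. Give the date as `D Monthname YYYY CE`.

The Julian–Gregorian offset here is 13 days (Julian trailing).
23 January 1993 Gregorian − 13 days → 10 January 1993 Julian.

10 January 1993 CE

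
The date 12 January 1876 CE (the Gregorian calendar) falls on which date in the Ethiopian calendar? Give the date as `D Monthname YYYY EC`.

Both dates share Julian Day Number 2406266; in the Ethiopian calendar that is 4 Tir 1868 EC.

4 Tir 1868 EC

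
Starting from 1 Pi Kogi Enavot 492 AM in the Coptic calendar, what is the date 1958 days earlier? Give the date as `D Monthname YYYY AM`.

JDN of 1 Pi Kogi Enavot 492 AM = 2004728.
2004728 − 1958 = 2002770.
JDN 2002770 in the Coptic calendar is 20 Parmouti 487 AM.

20 Parmouti 487 AM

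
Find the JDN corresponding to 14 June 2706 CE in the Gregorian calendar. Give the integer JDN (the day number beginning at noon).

2709570

JDN 2451545 is 1 January 2000 CE (Gregorian); the target day is +258025 days from there, so JDN = 2709570.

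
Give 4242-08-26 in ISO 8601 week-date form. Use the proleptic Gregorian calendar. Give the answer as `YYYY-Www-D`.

The weekday is Friday (ISO weekday 5).
That Friday belongs to ISO week 34 of ISO year 4242.

4242-W34-5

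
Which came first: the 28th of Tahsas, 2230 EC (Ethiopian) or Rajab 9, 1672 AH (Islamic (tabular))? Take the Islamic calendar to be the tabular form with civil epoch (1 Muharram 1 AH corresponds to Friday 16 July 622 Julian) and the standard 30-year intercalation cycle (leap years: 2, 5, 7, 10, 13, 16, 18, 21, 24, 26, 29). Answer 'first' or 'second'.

The two dates have Julian Day Numbers 2538480 and 2540772 respectively.
Since 2538480 < 2540772, the first date comes first.

first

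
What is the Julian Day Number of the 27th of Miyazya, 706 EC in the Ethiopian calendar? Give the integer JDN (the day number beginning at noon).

1981958

In the proleptic Gregorian calendar the same day is 26 April 714.
JDN 2400001 is 17 November 1858 CE (Gregorian), MJD 0; the target day is −418043 days from there, so JDN = 1981958.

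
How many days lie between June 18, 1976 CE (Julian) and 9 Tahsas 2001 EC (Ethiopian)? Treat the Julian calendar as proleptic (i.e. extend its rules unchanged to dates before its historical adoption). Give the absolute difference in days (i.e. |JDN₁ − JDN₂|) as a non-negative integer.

11858

First date → JDN 2442961; second date → JDN 2454819.
The interval is |2442961 − 2454819| = 11858 days.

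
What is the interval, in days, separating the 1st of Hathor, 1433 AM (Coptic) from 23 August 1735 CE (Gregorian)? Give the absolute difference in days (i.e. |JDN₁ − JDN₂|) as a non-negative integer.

6862

JDN of the first date = 2348128.
JDN of the second date = 2354990.
|2354990 − 2348128| = 6862.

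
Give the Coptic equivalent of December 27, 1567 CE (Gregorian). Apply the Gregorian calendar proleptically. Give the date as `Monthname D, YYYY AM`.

Both dates share Julian Day Number 2293755; in the Coptic calendar that is 20 Koiak 1284 AM.

Koiak 20, 1284 AM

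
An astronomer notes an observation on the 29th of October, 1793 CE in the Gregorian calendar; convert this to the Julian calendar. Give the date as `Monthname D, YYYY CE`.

October 18, 1793 CE

For dates in this range the Gregorian date is 11 days ahead of the Julian.
29 October 1793 Gregorian − 11 days → 18 October 1793 Julian.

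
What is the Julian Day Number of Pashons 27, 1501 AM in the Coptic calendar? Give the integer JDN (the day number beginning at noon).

2373171

Equivalently 2 June 1785 (Gregorian).
JDN 2400001 is 17 November 1858 CE (Gregorian), MJD 0; the target day is −26830 days from there, so JDN = 2373171.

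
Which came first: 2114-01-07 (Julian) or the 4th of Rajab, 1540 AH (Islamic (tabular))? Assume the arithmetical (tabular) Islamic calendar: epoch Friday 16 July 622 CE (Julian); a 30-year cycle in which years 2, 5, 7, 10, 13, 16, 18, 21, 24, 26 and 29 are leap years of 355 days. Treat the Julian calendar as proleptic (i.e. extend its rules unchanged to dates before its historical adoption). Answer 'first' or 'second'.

Converting both to JDN: 2493203 vs 2493990; the smaller is the first.

first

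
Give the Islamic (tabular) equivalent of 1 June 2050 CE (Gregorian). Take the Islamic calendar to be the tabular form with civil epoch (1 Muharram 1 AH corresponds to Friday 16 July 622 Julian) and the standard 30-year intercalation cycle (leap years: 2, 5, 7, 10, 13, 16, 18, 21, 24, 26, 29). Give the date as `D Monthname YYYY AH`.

11 Ramadan 1472 AH

Both dates share Julian Day Number 2469959; in the tabular Islamic calendar that is 11 Ramadan 1472 AH.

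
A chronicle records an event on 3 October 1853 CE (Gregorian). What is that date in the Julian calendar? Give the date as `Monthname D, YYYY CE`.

At this point the Julian calendar is 12 days behind the Gregorian.
3 October 1853 Gregorian − 12 days → 21 September 1853 Julian.

September 21, 1853 CE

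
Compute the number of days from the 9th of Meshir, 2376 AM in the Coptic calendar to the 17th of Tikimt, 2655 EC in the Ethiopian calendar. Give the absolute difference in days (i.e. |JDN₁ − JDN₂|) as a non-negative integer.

983

JDN of the first date = 2692657.
JDN of the second date = 2693640.
|2693640 − 2692657| = 983.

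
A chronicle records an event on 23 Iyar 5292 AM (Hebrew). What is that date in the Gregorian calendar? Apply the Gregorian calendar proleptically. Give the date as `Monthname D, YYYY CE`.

Both dates share Julian Day Number 2280739; in the Gregorian calendar that is 8 May 1532 CE.

May 8, 1532 CE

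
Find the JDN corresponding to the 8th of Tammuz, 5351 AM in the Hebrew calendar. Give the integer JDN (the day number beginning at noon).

2302341

In the Gregorian calendar the same day is 30 June 1591.
JDN 2299161 is 15 October 1582 CE (Gregorian); the target day is +3180 days from there, so JDN = 2302341.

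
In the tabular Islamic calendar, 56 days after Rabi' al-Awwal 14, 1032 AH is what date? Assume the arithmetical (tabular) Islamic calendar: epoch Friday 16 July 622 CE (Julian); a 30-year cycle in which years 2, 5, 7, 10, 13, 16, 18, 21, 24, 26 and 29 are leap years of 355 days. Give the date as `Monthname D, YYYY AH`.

The starting date is JDN 2313864; 2313864 + 56 = 2313920.
JDN 2313920 corresponds to Jumada al-Awwal 11, 1032 AH.

Jumada al-Awwal 11, 1032 AH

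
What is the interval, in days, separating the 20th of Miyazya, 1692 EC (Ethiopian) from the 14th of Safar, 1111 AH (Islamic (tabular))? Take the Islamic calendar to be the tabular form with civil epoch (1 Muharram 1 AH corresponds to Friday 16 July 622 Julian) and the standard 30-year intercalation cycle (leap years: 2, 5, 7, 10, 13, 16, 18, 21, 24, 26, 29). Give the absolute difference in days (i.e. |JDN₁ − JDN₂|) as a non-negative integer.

258

JDN of the first date = 2342088.
JDN of the second date = 2341830.
|2341830 − 2342088| = 258.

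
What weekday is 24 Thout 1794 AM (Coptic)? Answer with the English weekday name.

Monday

Equivalently 4 October 2077 Gregorian, JDN 2479946.
2479946 ≡ 0 (mod 7); counting from Monday = 0 gives Monday.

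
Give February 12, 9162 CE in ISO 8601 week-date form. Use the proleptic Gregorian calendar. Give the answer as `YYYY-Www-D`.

9162-W07-1

The weekday is Monday (ISO weekday 1).
That Monday belongs to ISO week 7 of ISO year 9162.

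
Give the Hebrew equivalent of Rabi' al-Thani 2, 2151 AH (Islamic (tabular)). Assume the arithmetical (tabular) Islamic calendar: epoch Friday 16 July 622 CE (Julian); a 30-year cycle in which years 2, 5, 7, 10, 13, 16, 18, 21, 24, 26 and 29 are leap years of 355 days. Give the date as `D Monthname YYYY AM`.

2 Tishrei 6469 AM

The source date corresponds to 9 October 2708 in the Gregorian calendar (JDN 2710418).
That day falls on 2 Tishrei 6469 AM in the Hebrew calendar.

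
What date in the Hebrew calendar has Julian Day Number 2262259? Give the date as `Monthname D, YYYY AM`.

Tishrei 30, 5242 AM

JDN 2262259 is 2 October 1481 in the proleptic Gregorian calendar.
In the Hebrew calendar that day is Tishrei 30, 5242 AM.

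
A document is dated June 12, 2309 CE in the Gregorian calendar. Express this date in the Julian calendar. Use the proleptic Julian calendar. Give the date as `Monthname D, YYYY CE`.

May 27, 2309 CE

The Julian–Gregorian offset here is 16 days (Julian trailing).
12 June 2309 Gregorian − 16 days → 27 May 2309 Julian.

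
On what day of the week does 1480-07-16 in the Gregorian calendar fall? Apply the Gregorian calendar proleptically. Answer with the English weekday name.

Friday

2261816 ≡ 4 (mod 7); counting from Monday = 0 gives Friday.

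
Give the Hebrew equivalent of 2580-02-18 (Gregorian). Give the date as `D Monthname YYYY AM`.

1 Adar 6340 AM

Julian Day Number of the source date = 2663434.
Converting JDN 2663434 to the Hebrew calendar gives 1 Adar 6340 AM.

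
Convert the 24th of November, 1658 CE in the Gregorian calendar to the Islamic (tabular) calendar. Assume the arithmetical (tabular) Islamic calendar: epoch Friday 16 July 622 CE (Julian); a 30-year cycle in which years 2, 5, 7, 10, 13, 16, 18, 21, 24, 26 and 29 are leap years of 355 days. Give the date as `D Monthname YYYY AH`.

27 Safar 1069 AH

Julian Day Number of the source date = 2326960.
Converting JDN 2326960 to the tabular Islamic calendar gives 27 Safar 1069 AH.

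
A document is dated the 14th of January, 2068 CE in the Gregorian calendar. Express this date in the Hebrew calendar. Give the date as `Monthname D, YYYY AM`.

Shevat 10, 5828 AM

Both dates share Julian Day Number 2476395; in the Hebrew calendar that is 10 Shevat 5828 AM.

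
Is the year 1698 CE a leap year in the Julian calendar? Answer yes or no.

1698 mod 4 = 2, so it is a common year in the Julian calendar.

no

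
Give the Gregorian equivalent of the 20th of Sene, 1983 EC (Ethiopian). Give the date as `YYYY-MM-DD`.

Julian Day Number of the source date = 2448435.
Converting JDN 2448435 to the Gregorian calendar gives 27 June 1991 CE.

1991-06-27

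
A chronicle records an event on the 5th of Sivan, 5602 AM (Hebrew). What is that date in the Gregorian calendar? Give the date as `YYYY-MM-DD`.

1842-05-14

Julian Day Number of the source date = 2393970.
Converting JDN 2393970 to the Gregorian calendar gives 14 May 1842 CE.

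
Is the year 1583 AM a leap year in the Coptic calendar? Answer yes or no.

yes

1583 mod 4 = 3; in the Coptic calendar a year is leap when year mod 4 = 3, so it is a leap year.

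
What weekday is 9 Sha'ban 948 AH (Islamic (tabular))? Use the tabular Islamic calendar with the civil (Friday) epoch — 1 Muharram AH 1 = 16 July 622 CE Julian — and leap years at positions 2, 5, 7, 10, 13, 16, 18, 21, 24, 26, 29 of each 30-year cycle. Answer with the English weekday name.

Monday

In the proleptic Gregorian calendar this is 8 December 1541 (JDN 2284240).
Since JDN mod 7 = 0 (0 = Monday), the day is Monday.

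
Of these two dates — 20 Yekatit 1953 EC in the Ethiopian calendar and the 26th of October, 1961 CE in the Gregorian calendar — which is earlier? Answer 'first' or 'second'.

First date → JDN 2437358; second date → JDN 2437599.
JDN 2437358 < JDN 2437599, so the first date is earlier.

first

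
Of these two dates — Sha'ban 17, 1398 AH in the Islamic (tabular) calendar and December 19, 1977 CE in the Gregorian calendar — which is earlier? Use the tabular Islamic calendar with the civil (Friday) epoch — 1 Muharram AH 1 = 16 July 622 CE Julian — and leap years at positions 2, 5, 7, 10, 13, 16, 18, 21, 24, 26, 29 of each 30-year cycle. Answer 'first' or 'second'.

second

First date → JDN 2443713; second date → JDN 2443497.
JDN 2443497 < JDN 2443713, so the second date is earlier.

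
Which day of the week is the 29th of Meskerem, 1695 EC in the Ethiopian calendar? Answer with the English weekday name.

Equivalently 7 October 1702 Gregorian, JDN 2342982.
JDN 2342982 mod 7 = 5, and JDN 0 was a Monday, so this is a Saturday.

Saturday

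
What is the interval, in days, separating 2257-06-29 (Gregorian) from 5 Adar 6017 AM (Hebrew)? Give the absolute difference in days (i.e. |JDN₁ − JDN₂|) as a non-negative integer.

First date → JDN 2545592; second date → JDN 2545463.
The interval is |2545592 − 2545463| = 129 days.

129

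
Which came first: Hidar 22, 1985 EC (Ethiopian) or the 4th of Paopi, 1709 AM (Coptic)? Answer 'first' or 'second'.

second

The two dates have Julian Day Numbers 2448958 and 2448910 respectively.
Since 2448910 < 2448958, the second date comes first.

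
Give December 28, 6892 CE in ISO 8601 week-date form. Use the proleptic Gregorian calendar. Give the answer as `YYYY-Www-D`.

6892-W52-7

The weekday is Sunday (ISO weekday 7).
That Sunday belongs to ISO week 52 of ISO year 6892.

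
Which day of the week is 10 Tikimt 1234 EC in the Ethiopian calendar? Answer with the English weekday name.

In the proleptic Gregorian calendar this is 14 October 1241 (JDN 2174613).
2174613 ≡ 0 (mod 7); counting from Monday = 0 gives Monday.

Monday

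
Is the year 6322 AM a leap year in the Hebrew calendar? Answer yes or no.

Hebrew year 6322 is year 14 of its 19-year Metonic cycle; leap years are at positions 3, 6, 8, 11, 14, 17, 19, so it is a leap year (13 months).

yes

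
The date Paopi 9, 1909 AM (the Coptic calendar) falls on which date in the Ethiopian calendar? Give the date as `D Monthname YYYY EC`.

Julian Day Number of the source date = 2521965.
Converting JDN 2521965 to the Ethiopian calendar gives 9 Tikimt 2185 EC.

9 Tikimt 2185 EC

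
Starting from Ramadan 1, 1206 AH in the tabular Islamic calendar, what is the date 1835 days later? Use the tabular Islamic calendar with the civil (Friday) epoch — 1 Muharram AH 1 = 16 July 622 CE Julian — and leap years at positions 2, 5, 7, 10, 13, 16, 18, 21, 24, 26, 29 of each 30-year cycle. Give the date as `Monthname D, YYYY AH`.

JDN of Ramadan 1, 1206 AH = 2375688.
2375688 + 1835 = 2377523.
JDN 2377523 in the tabular Islamic calendar is Dhu al-Qa'dah 5, 1211 AH.

Dhu al-Qa'dah 5, 1211 AH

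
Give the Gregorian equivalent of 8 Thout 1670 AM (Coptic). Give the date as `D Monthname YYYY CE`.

18 September 1953 CE

Both dates share Julian Day Number 2434639; in the Gregorian calendar that is 18 September 1953 CE.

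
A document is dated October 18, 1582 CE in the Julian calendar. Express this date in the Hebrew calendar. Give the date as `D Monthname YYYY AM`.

The source date corresponds to 28 October 1582 in the Gregorian calendar (JDN 2299174).
That day falls on 2 Cheshvan 5343 AM in the Hebrew calendar.

2 Cheshvan 5343 AM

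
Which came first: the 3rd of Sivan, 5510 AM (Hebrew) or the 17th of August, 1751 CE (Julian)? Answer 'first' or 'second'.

first

Converting both to JDN: 2360392 vs 2360839; the smaller is the first.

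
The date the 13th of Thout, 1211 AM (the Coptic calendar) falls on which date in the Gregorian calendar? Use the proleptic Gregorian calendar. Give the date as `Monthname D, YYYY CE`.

Both dates share Julian Day Number 2266994; in the Gregorian calendar that is 19 September 1494 CE.

September 19, 1494 CE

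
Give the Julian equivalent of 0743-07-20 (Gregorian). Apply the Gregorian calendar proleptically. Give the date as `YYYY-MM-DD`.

For dates in this range the Gregorian date is 4 days ahead of the Julian.
20 July 743 Gregorian − 4 days → 16 July 743 Julian.

0743-07-16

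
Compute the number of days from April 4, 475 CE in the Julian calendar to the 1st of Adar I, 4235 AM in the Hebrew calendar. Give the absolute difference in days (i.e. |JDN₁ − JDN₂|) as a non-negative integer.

69

First date → JDN 1894645; second date → JDN 1894576.
The interval is |1894645 − 1894576| = 69 days.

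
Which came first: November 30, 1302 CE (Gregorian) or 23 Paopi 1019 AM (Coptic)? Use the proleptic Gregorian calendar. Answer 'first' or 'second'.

Converting both to JDN: 2196939 vs 2196906; the smaller is the second.

second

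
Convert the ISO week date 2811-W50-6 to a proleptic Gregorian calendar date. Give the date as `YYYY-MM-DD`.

ISO week 1 of 2811 is the week containing the first Thursday of 2811.
Week 50, day 6 (Saturday) lands on 2811-12-17.

2811-12-17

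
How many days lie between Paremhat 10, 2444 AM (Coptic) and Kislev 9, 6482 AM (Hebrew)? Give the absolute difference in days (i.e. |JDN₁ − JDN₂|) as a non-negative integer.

JDN of the first date = 2717525.
JDN of the second date = 2715209.
|2715209 − 2717525| = 2316.

2316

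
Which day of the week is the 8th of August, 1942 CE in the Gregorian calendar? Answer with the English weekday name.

JDN 2430580 mod 7 = 5, and JDN 0 was a Monday, so this is a Saturday.

Saturday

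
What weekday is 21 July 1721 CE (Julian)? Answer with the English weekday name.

Friday

Equivalently 1 August 1721 Gregorian, JDN 2349855.
Since JDN mod 7 = 4 (0 = Monday), the day is Friday.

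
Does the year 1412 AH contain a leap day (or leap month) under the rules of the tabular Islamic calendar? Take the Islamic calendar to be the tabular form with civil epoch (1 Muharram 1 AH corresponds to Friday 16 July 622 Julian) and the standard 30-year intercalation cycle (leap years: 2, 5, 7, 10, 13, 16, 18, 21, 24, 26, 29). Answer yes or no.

yes

Year 1412 AH is year 2 of its 30-year cycle; leap positions are 2, 5, 7, 10, 13, 16, 18, 21, 24, 26, 29, so it is a leap year (355 days).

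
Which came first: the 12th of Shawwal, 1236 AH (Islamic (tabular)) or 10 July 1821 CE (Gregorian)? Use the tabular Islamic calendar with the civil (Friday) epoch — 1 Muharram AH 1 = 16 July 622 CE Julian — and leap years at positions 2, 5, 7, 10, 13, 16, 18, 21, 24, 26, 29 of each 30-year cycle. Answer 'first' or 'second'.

Converting both to JDN: 2386360 vs 2386357; the smaller is the second.

second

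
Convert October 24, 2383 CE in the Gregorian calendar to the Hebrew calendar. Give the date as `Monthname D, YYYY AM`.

Julian Day Number of the source date = 2591729.
Converting JDN 2591729 to the Hebrew calendar gives 26 Tishrei 6144 AM.

Tishrei 26, 6144 AM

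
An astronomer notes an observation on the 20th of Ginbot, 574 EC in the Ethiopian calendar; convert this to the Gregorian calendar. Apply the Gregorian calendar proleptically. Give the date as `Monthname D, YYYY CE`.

Both dates share Julian Day Number 1933768; in the Gregorian calendar that is 17 May 582 CE.

May 17, 582 CE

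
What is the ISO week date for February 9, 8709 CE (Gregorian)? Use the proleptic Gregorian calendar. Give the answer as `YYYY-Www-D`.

8709-W06-2

The weekday is Tuesday (ISO weekday 2).
That Tuesday belongs to ISO week 6 of ISO year 8709.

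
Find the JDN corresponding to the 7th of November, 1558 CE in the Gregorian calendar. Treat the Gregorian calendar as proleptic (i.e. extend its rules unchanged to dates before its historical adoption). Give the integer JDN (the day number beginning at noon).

JDN 2400001 is 17 November 1858 CE (Gregorian), MJD 0; the target day is −109583 days from there, so JDN = 2290418.

2290418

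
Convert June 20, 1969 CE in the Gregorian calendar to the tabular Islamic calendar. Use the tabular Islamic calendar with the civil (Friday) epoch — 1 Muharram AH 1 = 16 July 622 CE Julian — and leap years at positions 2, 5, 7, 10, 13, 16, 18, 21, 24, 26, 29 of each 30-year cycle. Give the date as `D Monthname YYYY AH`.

4 Rabi' al-Thani 1389 AH

Julian Day Number of the source date = 2440393.
Converting JDN 2440393 to the tabular Islamic calendar gives 4 Rabi' al-Thani 1389 AH.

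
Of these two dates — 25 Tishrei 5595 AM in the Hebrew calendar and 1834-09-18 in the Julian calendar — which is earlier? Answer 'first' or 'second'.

Converting both to JDN: 2391215 vs 2391187; the smaller is the second.

second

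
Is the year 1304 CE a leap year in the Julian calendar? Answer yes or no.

yes

1304 mod 4 = 0, so it is a leap year in the Julian calendar.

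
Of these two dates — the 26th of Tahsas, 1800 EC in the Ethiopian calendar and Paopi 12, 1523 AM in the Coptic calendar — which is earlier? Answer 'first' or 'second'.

second

First date → JDN 2381421; second date → JDN 2380981.
JDN 2380981 < JDN 2381421, so the second date is earlier.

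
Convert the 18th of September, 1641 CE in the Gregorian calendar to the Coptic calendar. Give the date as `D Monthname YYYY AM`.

Both dates share Julian Day Number 2320684; in the Coptic calendar that is 11 Thout 1358 AM.

11 Thout 1358 AM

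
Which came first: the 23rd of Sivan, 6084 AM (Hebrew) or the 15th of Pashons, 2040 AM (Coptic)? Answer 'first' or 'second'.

The two dates have Julian Day Numbers 2570050 and 2570029 respectively.
Since 2570029 < 2570050, the second date comes first.

second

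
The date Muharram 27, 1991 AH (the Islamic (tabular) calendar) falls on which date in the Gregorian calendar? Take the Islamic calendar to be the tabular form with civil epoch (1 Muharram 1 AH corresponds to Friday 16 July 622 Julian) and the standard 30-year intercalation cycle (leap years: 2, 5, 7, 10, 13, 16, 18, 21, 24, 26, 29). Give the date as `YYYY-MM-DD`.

Julian Day Number of the source date = 2653656.
Converting JDN 2653656 to the Gregorian calendar gives 12 May 2553 CE.

2553-05-12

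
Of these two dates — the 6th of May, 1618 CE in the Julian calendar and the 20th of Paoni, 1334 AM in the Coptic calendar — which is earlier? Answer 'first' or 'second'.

first

The two dates have Julian Day Numbers 2312158 and 2312197 respectively.
Since 2312158 < 2312197, the first date comes first.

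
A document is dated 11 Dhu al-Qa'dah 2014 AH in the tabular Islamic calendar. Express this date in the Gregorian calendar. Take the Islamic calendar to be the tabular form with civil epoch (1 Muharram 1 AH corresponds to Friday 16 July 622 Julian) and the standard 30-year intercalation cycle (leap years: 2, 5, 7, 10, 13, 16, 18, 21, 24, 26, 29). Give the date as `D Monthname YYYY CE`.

Both dates share Julian Day Number 2662085; in the Gregorian calendar that is 9 June 2576 CE.

9 June 2576 CE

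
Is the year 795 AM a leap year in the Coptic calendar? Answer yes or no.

795 mod 4 = 3; in the Coptic calendar a year is leap when year mod 4 = 3, so it is a leap year.

yes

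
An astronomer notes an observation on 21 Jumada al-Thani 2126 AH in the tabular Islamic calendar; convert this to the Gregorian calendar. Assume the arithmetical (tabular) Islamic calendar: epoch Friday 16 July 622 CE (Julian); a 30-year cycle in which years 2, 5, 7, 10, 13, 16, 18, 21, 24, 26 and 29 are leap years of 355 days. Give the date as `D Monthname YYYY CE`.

Both dates share Julian Day Number 2701637; in the Gregorian calendar that is 23 September 2684 CE.

23 September 2684 CE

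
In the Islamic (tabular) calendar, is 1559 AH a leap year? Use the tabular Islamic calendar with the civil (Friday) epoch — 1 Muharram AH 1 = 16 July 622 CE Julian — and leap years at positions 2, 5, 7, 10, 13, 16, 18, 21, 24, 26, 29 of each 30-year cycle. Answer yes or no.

yes

Year 1559 AH is year 29 of its 30-year cycle; leap positions are 2, 5, 7, 10, 13, 16, 18, 21, 24, 26, 29, so it is a leap year (355 days).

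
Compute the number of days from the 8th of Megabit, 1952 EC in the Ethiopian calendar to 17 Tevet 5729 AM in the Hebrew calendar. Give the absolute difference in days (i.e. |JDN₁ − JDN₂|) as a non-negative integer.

3218

JDN of the first date = 2437011.
JDN of the second date = 2440229.
|2440229 − 2437011| = 3218.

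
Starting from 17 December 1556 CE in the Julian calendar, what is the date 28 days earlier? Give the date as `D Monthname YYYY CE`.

19 November 1556 CE

JDN of 17 December 1556 CE = 2289738.
2289738 − 28 = 2289710.
JDN 2289710 in the Julian calendar is 19 November 1556 CE.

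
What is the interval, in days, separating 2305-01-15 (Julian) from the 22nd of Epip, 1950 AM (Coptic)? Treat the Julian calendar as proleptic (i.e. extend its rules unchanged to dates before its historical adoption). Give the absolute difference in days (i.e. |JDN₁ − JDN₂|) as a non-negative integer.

25751

First date → JDN 2562974; second date → JDN 2537223.
The interval is |2562974 − 2537223| = 25751 days.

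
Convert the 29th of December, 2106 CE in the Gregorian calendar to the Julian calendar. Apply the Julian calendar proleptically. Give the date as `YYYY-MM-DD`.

At this point the Julian calendar is 14 days behind the Gregorian.
29 December 2106 Gregorian − 14 days → 15 December 2106 Julian.

2106-12-15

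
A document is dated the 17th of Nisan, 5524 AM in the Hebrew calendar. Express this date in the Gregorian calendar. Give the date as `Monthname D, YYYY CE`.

Both dates share Julian Day Number 2365457; in the Gregorian calendar that is 19 April 1764 CE.

April 19, 1764 CE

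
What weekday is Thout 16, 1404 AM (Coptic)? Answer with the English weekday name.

Wednesday

Equivalently 24 September 1687 Gregorian, JDN 2337491.
Since JDN mod 7 = 2 (0 = Monday), the day is Wednesday.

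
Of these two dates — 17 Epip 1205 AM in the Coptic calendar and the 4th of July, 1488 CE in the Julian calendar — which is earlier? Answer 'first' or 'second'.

second

The two dates have Julian Day Numbers 2265107 and 2264735 respectively.
Since 2264735 < 2265107, the second date comes first.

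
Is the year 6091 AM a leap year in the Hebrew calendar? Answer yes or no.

yes

Hebrew year 6091 is year 11 of its 19-year Metonic cycle; leap years are at positions 3, 6, 8, 11, 14, 17, 19, so it is a leap year (13 months).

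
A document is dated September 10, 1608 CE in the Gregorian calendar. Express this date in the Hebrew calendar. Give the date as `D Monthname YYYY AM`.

Julian Day Number of the source date = 2308623.
Converting JDN 2308623 to the Hebrew calendar gives 29 Elul 5368 AM.

29 Elul 5368 AM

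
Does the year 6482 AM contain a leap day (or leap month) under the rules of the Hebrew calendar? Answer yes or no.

yes

Hebrew year 6482 is year 3 of its 19-year Metonic cycle; leap years are at positions 3, 6, 8, 11, 14, 17, 19, so it is a leap year (13 months).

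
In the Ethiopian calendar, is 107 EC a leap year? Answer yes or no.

yes

107 mod 4 = 3; in the Ethiopian calendar a year is leap when year mod 4 = 3, so it is a leap year.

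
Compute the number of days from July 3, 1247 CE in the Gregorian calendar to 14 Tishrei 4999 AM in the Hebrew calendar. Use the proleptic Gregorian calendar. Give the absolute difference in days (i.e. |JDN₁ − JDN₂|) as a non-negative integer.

First date → JDN 2176701; second date → JDN 2173504.
The interval is |2176701 − 2173504| = 3197 days.

3197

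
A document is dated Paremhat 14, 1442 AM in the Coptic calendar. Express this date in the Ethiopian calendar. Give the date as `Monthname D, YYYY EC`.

Both dates share Julian Day Number 2351548; in the Ethiopian calendar that is 14 Megabit 1718 EC.

Megabit 14, 1718 EC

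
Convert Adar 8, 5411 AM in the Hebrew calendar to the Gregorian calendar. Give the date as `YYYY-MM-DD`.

Julian Day Number of the source date = 2324135.
Converting JDN 2324135 to the Gregorian calendar gives 1 March 1651 CE.

1651-03-01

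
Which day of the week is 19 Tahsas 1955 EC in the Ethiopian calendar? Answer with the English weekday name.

Friday

Equivalently 28 December 1962 Gregorian, JDN 2438027.
JDN 2438027 mod 7 = 4, and JDN 0 was a Monday, so this is a Friday.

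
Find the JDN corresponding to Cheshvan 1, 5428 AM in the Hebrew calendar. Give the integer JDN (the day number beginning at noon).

Equivalently 19 October 1667 (Gregorian).
JDN 2299161 is 15 October 1582 CE (Gregorian); the target day is +31050 days from there, so JDN = 2330211.

2330211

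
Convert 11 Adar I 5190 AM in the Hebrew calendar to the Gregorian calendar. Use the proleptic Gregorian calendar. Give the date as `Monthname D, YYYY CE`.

February 13, 1430 CE

Both dates share Julian Day Number 2243400; in the Gregorian calendar that is 13 February 1430 CE.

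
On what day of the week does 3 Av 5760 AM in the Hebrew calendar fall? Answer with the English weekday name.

In the Gregorian calendar this is 4 August 2000 (JDN 2451761).
Since JDN mod 7 = 4 (0 = Monday), the day is Friday.

Friday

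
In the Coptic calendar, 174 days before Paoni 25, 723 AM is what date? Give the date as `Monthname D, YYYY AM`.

JDN of Paoni 25, 723 AM = 2089034.
2089034 − 174 = 2088860.
JDN 2088860 in the Coptic calendar is Tobi 1, 723 AM.

Tobi 1, 723 AM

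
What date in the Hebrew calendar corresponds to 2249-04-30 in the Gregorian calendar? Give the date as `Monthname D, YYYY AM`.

Iyar 17, 6009 AM

Julian Day Number of the source date = 2542610.
Converting JDN 2542610 to the Hebrew calendar gives 17 Iyar 6009 AM.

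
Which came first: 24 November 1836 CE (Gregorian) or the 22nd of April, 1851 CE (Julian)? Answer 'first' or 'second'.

The two dates have Julian Day Numbers 2391973 and 2397247 respectively.
Since 2391973 < 2397247, the first date comes first.

first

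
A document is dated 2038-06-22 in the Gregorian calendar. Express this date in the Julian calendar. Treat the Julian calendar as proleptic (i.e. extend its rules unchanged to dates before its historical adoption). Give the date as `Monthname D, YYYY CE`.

June 9, 2038 CE

For dates in this range the Gregorian date is 13 days ahead of the Julian.
22 June 2038 Gregorian − 13 days → 9 June 2038 Julian.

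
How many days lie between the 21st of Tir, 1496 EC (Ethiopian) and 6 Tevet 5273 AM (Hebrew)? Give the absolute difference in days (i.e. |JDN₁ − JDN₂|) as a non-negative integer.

First date → JDN 2270410; second date → JDN 2273665.
The interval is |2270410 − 2273665| = 3255 days.

3255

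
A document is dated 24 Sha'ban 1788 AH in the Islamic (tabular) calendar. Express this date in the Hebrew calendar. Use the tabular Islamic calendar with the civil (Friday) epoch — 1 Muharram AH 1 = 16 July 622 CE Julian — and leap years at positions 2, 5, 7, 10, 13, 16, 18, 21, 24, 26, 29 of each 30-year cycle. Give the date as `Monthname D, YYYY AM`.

Julian Day Number of the source date = 2581923.
Converting JDN 2581923 to the Hebrew calendar gives 24 Kislev 6117 AM.

Kislev 24, 6117 AM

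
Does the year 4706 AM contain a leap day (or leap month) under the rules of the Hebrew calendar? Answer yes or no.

no

Hebrew year 4706 is year 13 of its 19-year Metonic cycle; leap years are at positions 3, 6, 8, 11, 14, 17, 19, so it is a common year (12 months).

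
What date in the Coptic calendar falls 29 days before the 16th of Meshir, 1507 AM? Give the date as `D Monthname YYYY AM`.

17 Tobi 1507 AM

Counting 29 days back from JDN 2375261 reaches JDN 2375232, which is 17 Tobi 1507 AM.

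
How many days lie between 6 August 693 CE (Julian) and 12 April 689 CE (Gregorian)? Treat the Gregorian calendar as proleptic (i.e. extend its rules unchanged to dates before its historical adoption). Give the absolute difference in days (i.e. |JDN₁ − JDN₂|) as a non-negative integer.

1580

First date → JDN 1974394; second date → JDN 1972814.
The interval is |1974394 − 1972814| = 1580 days.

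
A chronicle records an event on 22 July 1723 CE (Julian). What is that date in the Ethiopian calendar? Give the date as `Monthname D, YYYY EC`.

Both dates share Julian Day Number 2350586; in the Ethiopian calendar that is 28 Hamle 1715 EC.

Hamle 28, 1715 EC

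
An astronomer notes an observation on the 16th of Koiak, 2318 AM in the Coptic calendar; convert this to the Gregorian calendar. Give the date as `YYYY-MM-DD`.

Both dates share Julian Day Number 2671419; in the Gregorian calendar that is 30 December 2601 CE.

2601-12-30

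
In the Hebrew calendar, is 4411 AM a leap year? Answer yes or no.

yes

Hebrew year 4411 is year 3 of its 19-year Metonic cycle; leap years are at positions 3, 6, 8, 11, 14, 17, 19, so it is a leap year (13 months).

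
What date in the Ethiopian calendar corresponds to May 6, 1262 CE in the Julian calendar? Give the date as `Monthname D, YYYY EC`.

Julian Day Number of the source date = 2182129.
Converting JDN 2182129 to the Ethiopian calendar gives 11 Ginbot 1254 EC.

Ginbot 11, 1254 EC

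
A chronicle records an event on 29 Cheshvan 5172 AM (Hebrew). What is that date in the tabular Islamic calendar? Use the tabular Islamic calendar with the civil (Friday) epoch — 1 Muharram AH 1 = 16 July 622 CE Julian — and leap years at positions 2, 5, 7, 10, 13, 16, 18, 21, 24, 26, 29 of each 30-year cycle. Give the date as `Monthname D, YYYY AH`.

Julian Day Number of the source date = 2236745.
Converting JDN 2236745 to the tabular Islamic calendar gives 29 Rajab 814 AH.

Rajab 29, 814 AH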